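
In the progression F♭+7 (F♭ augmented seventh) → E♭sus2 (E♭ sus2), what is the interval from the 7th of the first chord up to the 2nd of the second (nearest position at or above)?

The 7th of F♭+7 (F♭ augmented seventh) is E𝄫; the 2nd of E♭sus2 (E♭ sus2) is F.
E𝄫 up to F is 3 semitones, a half step wider than a major second, so the interval is augmented.

A2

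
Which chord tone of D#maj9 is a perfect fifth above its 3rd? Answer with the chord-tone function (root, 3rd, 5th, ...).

Spelling the chord: D# F## A# C## E#.
The 3rd is F##. A perfect fifth above F## is C##.
C## is the chord's 7th.

7th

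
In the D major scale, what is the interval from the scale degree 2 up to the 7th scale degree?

The scale runs D E F♯ G A B C♯.
Scale degree 2 = E; scale degree 7 = C♯.
From E to C♯ is 9 semitones, exactly the major sixth.

major sixth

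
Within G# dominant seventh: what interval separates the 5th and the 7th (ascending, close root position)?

minor third

The chord tones of G#7 (G# dominant seventh) are G# B# D# F#.
The 5th is D# and the 7th is F#.
3 letter names make it a third; at 3 semitones (a half step narrower than major) the quality is minor.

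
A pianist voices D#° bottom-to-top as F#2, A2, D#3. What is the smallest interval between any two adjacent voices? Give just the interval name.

m3

Adjacent intervals: F#2→A2 = minor third; A2→D#3 = augmented fourth.
The smallest is F#2 to A2, a minor third (3 semitones).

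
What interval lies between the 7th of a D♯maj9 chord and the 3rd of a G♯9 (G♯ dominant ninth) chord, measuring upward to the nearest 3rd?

D♯maj9 has C𝄪 as its 7th, and G♯9 (G♯ dominant ninth) has B♯ as its 3rd.
C𝄪 up to B♯ is 10 semitones, a half step narrower than a major seventh, so the interval is minor.

m7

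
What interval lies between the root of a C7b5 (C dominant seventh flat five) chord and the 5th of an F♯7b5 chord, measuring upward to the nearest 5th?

C7b5 (C dominant seventh flat five) has C as its root, and F♯7b5 has C as its 5th.
Counting 1 letters and 0 half steps from C gives a perfect unison.

perfect 1st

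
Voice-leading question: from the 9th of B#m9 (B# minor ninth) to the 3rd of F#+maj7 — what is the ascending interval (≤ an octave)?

B#m9 (B# minor ninth) has C## as its 9th, and F#+maj7 has A# as its 3rd.
From C## to A#: 8 semitones over a sixth = minor.

minor 6th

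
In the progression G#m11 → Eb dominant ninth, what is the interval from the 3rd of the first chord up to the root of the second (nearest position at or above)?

G#m11 has B as its 3rd, and Eb dominant ninth has Eb as its root.
4 letter names make it a fourth; at 4 semitones (a half step narrower than perfect) the quality is diminished.

diminished fourth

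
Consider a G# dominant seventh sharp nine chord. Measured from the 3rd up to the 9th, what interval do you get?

major seventh

G#7#9 (G# dominant seventh sharp nine): G# B# D# F# A##.
That puts B# below A##.
B# up to A## spans 7 letter names and 11 semitones — a major seventh.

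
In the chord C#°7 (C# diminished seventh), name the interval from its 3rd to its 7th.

d5

C#dim7 is spelled C# E G Bb.
3rd = E; 7th = Bb.
E up to Bb is 6 semitones, a half step narrower than a perfect fifth, so the interval is diminished.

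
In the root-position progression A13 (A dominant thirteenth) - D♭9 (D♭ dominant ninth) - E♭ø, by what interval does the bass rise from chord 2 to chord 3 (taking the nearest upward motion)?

M2

The roots are D♭ and E♭.
D♭ up to E♭ spans 2 letter names and 2 semitones — a major second.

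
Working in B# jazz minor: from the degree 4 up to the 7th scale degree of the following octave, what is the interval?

B# melodic minor: B# C## D# E# F## G## A##.
Degree 4 = E#; 7th degree (up an octave) = A##.
E# up to A## is 18 semitones, a half step wider than a perfect eleventh, so the interval is augmented.

augmented 11th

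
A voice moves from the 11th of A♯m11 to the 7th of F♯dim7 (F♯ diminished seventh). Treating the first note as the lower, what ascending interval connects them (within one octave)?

diminished 2nd

The 11th of A♯m11 is D♯; the 7th of F♯dim7 (F♯ diminished seventh) is E♭.
2 letter names make it a second; at 0 semitones (a whole step narrower than major) the quality is diminished.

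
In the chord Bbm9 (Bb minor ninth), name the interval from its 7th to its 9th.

Bbmin9: Bb Db F Ab C.
7th = Ab; 9th = C.
Ab up to C spans 3 letter names and 4 semitones — a major third.

major third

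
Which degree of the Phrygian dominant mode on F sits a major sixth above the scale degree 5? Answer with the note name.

A

The scale is F G♭ A B♭ C D♭ E♭.
The scale degree 5 is C; a major sixth above that is A — scale degree 3.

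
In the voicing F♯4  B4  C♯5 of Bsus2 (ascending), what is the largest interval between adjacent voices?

Adjacent intervals: F♯4→B4 = perfect fourth; B4→C♯5 = major second.
The largest is F♯4 to B4, a perfect fourth (5 semitones).

P4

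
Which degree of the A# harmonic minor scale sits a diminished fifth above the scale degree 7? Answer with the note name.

D#

The scale is A# B# C# D# E# F# G##.
The scale degree 7 is G##; a diminished fifth above that is D# — scale degree 4.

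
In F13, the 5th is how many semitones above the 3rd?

Spelling the chord: F A C Eb G D.
A to C is a minor third: 3 semitones.

3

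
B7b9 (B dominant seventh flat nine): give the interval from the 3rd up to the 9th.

diminished seventh

B7b9 (B dominant seventh flat nine): B D# F# A C.
So we need the interval from D# up to C.
D# up to C is 9 semitones, a whole step narrower than a major seventh, so the interval is diminished.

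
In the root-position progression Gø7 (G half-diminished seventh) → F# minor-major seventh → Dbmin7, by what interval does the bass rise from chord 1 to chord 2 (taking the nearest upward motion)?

major 7th

The roots are G and F#.
Counting 7 letters and 11 half steps from G gives a major seventh.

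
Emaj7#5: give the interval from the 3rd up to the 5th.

E+maj7 is spelled E-G#-B#-D#.
3rd = G#; 5th = B#.
From G# to B# is 4 semitones, exactly the major third.

major 3rd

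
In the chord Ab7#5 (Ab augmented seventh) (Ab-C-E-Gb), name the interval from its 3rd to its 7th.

d5

The 3rd is C and the 7th is Gb.
5 letter names make it a fifth; at 6 semitones (a half step narrower than perfect) the quality is diminished.
That tritone between 3rd and 7th is what gives the dominant seventh its pull toward resolution.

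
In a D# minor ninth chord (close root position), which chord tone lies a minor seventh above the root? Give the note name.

C#

Spelling the chord: D#, F#, A#, C#, E#.
The root is D#. A minor seventh above D# is C#.
C# is the chord's 7th.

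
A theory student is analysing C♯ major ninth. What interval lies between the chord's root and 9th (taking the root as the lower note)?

Spelling the chord: C♯ E♯ G♯ B♯ D♯.
The root is C♯ and the 9th is D♯.
C♯ up to D♯ spans 9 letter names and 14 semitones — a major ninth.

major ninth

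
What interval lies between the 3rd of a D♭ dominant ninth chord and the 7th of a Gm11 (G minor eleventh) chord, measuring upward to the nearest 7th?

The 3rd of D♭ dominant ninth is F; the 7th of Gm11 (G minor eleventh) is F.
From F to F is 0 semitones, exactly the perfect unison.

perfect unison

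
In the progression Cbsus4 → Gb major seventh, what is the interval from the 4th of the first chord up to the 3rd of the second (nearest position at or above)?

The 4th of Cbsus4 is Fb; the 3rd of Gb major seventh is Bb.
From Fb to Bb: 6 semitones over a fourth = augmented.

augmented fourth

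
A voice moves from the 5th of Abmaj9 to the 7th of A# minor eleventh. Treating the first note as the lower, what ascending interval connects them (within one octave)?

The 5th of Abmaj9 is Eb; the 7th of A# minor eleventh is G#.
Eb up to G# is 5 semitones, a half step wider than a major third, so the interval is augmented.

augmented third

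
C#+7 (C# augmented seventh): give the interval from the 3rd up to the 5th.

The chord tones of C#7#5 (C# augmented seventh) are C# E# G## B.
The 3rd is E# and the 5th is G##.
E# up to G## spans 3 letter names and 4 semitones — a major third.

major 3rd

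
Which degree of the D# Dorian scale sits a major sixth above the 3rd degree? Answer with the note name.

D#

The scale is D# E# F# G# A# B# C#.
The 3rd degree is F#; a major sixth above that is D# — scale degree 1.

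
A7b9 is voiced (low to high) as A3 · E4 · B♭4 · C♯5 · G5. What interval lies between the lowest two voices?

P5

Those voices are A3 and E4.
Counting 5 letters and 7 half steps from A gives a perfect fifth.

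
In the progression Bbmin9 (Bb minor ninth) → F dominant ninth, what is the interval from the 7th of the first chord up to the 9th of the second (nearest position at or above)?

The 7th of Bbmin9 (Bb minor ninth) is Ab; the 9th of F dominant ninth is G.
Counting 7 letters and 11 half steps from Ab gives a major seventh.

M7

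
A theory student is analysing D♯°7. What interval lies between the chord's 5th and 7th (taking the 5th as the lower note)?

D♯ diminished seventh is spelled D♯-F♯-A-C.
The 5th is A and the 7th is C.
From A to C: 3 semitones over a third = minor.

m3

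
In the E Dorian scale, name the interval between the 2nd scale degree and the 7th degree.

m6

Spelling the E Dorian scale: E F♯ G A B C♯ D.
2nd scale degree = F♯; 7th degree = D.
6 letter names make it a sixth; at 8 semitones (a half step narrower than major) the quality is minor.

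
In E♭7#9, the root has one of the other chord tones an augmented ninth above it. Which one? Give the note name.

Spelling the chord: E♭ G B♭ D♭ F♯.
The root is E♭. An augmented ninth above E♭ is F♯.
F♯ is the chord's 9th.

F#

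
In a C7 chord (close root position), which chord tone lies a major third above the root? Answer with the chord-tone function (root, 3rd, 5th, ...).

3rd

C7 is spelled C-E-G-Bb.
The root is C. A major third above C is E.
E is the chord's 3rd.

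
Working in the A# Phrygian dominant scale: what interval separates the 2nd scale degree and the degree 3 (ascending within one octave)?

augmented second

The scale runs A# B C## D# E# F# G#.
The 2nd scale degree is B and the 3rd scale degree is C##.
B up to C## is 3 semitones, a half step wider than a major second, so the interval is augmented.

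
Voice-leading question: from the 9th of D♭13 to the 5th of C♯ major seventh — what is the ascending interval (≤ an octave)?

A3

D♭13 has E♭ as its 9th, and C♯ major seventh has G♯ as its 5th.
3 letter names make it a third; at 5 semitones (a half step wider than major) the quality is augmented.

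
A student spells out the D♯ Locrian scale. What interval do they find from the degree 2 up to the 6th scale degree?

P5

D♯ locrian: D♯ E F♯ G♯ A B C♯.
That puts E below B.
Counting 5 letters and 7 half steps from E gives a perfect fifth.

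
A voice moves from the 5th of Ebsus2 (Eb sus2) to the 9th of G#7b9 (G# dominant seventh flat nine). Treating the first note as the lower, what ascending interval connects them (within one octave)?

The 5th of Ebsus2 (Eb sus2) is Bb; the 9th of G#7b9 (G# dominant seventh flat nine) is A.
Counting 7 letters and 11 half steps from Bb gives a major seventh.

M7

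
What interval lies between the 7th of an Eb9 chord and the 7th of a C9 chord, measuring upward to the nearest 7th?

The 7th of Eb9 is Db; the 7th of C9 is Bb.
From Db to Bb is 9 semitones, exactly the major sixth.

major sixth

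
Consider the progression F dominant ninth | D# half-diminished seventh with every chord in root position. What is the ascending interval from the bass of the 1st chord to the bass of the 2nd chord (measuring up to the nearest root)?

The roots are F and D#.
From F to D#: 10 semitones over a sixth = augmented.

augmented 6th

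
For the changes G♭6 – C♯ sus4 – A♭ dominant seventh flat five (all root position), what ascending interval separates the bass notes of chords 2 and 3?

diminished 6th

The roots are C♯ and A♭.
C♯ up to A♭ is 7 semitones, a whole step narrower than a major sixth, so the interval is diminished.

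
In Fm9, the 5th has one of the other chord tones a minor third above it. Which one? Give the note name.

Eb

Spelling the chord: F Ab C Eb G.
The 5th is C. A minor third above C is Eb.
Eb is the chord's 7th.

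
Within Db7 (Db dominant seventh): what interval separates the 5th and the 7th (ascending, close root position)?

The chord tones of Db7 are Db, F, Ab, Cb.
That puts Ab below Cb.
Ab up to Cb is 3 semitones, a half step narrower than a major third, so the interval is minor.

minor 3rd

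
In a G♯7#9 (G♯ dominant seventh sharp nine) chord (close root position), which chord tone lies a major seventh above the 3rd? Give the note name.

G♯ dominant seventh sharp nine: G♯ B♯ D♯ F♯ A𝄪.
The 3rd is B♯. A major seventh above B♯ is A𝄪.
A𝄪 is the chord's 9th.

A##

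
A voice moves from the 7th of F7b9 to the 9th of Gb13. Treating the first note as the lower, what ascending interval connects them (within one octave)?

perfect fourth

F7b9 has Eb as its 7th, and Gb13 has Ab as its 9th.
Eb up to Ab spans 4 letter names and 5 semitones — a perfect fourth.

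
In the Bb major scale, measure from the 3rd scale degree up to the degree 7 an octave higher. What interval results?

Spelling the Bb major scale: Bb C D Eb F G A.
3rd scale degree = D; degree 7 (up an octave) = A.
From D to A is 19 semitones, exactly the perfect twelfth.

P12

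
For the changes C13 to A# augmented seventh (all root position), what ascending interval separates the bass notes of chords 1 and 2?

The roots are C and A#.
C up to A# is 10 semitones, a half step wider than a major sixth, so the interval is augmented.

augmented 6th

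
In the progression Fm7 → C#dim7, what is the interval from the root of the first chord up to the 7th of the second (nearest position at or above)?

The root of Fm7 is F; the 7th of C#dim7 is Bb.
Counting 4 letters and 5 half steps from F gives a perfect fourth.

perfect 4th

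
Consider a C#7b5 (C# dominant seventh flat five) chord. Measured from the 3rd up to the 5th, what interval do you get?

C#7b5 is spelled C# E# G B.
The 3rd is E# and the 5th is G.
From E# to G: 2 semitones over a third = diminished.

diminished third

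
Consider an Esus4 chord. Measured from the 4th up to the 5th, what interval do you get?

major second

Spelling the chord: E A B.
The 4th is A and the 5th is B.
From A to B is 2 semitones, exactly the major second.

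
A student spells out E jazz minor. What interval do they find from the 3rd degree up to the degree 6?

Spelling E jazz minor: E F♯ G A B C♯ D♯.
So we need the interval from G up to C♯.
G up to C♯ is 6 semitones, a half step wider than a perfect fourth, so the interval is augmented.

A4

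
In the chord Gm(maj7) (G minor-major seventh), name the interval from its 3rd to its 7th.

augmented fifth

Gm(maj7) is spelled G-Bb-D-F#.
That puts Bb below F#.
From Bb to F#: 8 semitones over a fifth = augmented.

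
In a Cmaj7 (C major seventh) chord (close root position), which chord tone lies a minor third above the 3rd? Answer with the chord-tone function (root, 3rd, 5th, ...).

CΔ7 is spelled C E G B.
The 3rd is E. A minor third above E is G.
G is the chord's 5th.

5th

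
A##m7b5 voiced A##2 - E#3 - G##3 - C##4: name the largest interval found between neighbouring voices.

diminished 5th

Adjacent intervals: A##2→E#3 = diminished fifth; E#3→G##3 = major third; G##3→C##4 = perfect fourth.
The largest is A##2 to E#3, a diminished fifth (6 semitones).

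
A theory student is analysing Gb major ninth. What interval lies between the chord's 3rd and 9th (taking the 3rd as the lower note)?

Spelling the chord: Gb–Bb–Db–F–Ab.
3rd = Bb; 9th = Ab.
7 letter names make it a seventh; at 10 semitones (a half step narrower than major) the quality is minor.

minor 7th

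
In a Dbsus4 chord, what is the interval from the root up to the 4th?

Spelling the chord: Db-Gb-Ab.
Root = Db; 4th = Gb.
From Db to Gb is 5 semitones, exactly the perfect fourth.

perfect fourth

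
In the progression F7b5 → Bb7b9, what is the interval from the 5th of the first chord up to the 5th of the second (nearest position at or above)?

F7b5 has Cb as its 5th, and Bb7b9 has F as its 5th.
From Cb to F: 6 semitones over a fourth = augmented.

augmented fourth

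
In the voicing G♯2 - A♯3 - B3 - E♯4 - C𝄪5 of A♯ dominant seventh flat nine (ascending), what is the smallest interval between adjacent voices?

Adjacent intervals: G♯2→A♯3 = major ninth; A♯3→B3 = minor second; B3→E♯4 = augmented fourth; E♯4→C𝄪5 = major sixth.
The smallest is A♯3 to B3, a minor second (1 semitone).

minor second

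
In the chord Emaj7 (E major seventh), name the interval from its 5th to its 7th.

Emaj7 is spelled E, G#, B, D#.
So we need the interval from B up to D#.
Counting 3 letters and 4 half steps from B gives a major third.

major third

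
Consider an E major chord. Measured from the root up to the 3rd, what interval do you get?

Spelling the chord: E–G#–B.
Root = E; 3rd = G#.
From E to G# is 4 semitones, exactly the major third.

major third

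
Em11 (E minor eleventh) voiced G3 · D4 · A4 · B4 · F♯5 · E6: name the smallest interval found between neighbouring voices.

major 2nd

Adjacent intervals: G3→D4 = perfect fifth; D4→A4 = perfect fifth; A4→B4 = major second; B4→F♯5 = perfect fifth; F♯5→E6 = minor seventh.
The smallest is A4 to B4, a major second (2 semitones).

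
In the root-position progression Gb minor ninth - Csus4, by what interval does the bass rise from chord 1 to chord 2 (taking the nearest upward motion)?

The roots are Gb and C.
4 letter names make it a fourth; at 6 semitones (a half step wider than perfect) the quality is augmented.

augmented fourth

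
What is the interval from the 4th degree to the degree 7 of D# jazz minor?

D# melodic minor: D# E# F# G# A# B# C##.
So we need the interval from G# up to C##.
From G# to C##: 6 semitones over a fourth = augmented.

A4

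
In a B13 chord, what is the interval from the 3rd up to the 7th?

B13 (B dominant thirteenth) is spelled B D# F# A C# G#.
The 3rd is D# and the 7th is A.
From D# to A: 6 semitones over a fifth = diminished.

d5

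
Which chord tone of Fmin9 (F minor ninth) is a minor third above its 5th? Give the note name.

F minor ninth: F, A♭, C, E♭, G.
The 5th is C. A minor third above C is E♭.
E♭ is the chord's 7th.

Eb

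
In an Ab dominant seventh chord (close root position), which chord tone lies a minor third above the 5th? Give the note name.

The chord tones of Ab7 (Ab dominant seventh) are Ab–C–Eb–Gb.
The 5th is Eb. A minor third above Eb is Gb.
Gb is the chord's 7th.

Gb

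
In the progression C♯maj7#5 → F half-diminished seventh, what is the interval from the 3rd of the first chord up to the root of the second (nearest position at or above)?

diminished 2nd

C♯maj7#5 has E♯ as its 3rd, and F half-diminished seventh has F as its root.
E♯ up to F is 0 semitones, a whole step narrower than a major second, so the interval is diminished.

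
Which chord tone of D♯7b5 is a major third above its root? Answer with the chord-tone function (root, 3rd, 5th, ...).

3rd

D♯7b5: D♯ F𝄪 A C♯.
The root is D♯. A major third above D♯ is F𝄪.
F𝄪 is the chord's 3rd.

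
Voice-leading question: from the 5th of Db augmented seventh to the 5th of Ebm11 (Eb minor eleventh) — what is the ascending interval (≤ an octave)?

minor second

The 5th of Db augmented seventh is A; the 5th of Ebm11 (Eb minor eleventh) is Bb.
From A to Bb: 1 semitone over a second = minor.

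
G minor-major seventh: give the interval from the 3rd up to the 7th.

G minor-major seventh is spelled G, Bb, D, F#.
3rd = Bb; 7th = F#.
5 letter names make it a fifth; at 8 semitones (a half step wider than perfect) the quality is augmented.

A5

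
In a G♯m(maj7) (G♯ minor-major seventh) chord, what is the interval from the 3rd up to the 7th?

augmented 5th

The chord tones of G♯m(maj7) are G♯, B, D♯, F𝄪.
So we need the interval from B up to F𝄪.
5 letter names make it a fifth; at 8 semitones (a half step wider than perfect) the quality is augmented.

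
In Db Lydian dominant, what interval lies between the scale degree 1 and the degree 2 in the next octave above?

Spelling Db Lydian dominant: Db Eb F G Ab Bb Cb.
Scale degree 1 = Db; scale degree 2 (up an octave) = Eb.
Counting 9 letters and 14 half steps from Db gives a major ninth.

major ninth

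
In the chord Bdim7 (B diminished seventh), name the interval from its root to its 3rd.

B°7 (B diminished seventh): B, D, F, Ab.
Root = B; 3rd = D.
B up to D is 3 semitones, a half step narrower than a major third, so the interval is minor.

minor 3rd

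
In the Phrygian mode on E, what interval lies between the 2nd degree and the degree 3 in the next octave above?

major ninth

Spelling the Phrygian mode on E: E F G A B C D.
2nd degree = F; degree 3 (up an octave) = G.
F up to G spans 9 letter names and 14 semitones — a major ninth.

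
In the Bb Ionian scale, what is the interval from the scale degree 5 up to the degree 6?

major second

The scale runs Bb C D Eb F G A.
So we need the interval from F up to G.
Counting 2 letters and 2 half steps from F gives a major second.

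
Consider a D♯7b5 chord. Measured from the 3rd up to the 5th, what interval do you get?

d3

D♯7b5 is spelled D♯-F𝄪-A-C♯.
The 3rd is F𝄪 and the 5th is A.
F𝄪 up to A is 2 semitones, a whole step narrower than a major third, so the interval is diminished.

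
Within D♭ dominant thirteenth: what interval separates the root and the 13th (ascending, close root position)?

major thirteenth

D♭13 is spelled D♭, F, A♭, C♭, E♭, B♭.
So we need the interval from D♭ up to B♭.
Counting 13 letters and 21 half steps from D♭ gives a major thirteenth.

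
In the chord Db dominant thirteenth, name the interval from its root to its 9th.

major ninth

Db13: Db-F-Ab-Cb-Eb-Bb.
So we need the interval from Db up to Eb.
From Db to Eb is 14 semitones, exactly the major ninth.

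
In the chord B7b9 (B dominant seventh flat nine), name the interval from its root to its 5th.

Spelling the chord: B–D#–F#–A–C.
That puts B below F#.
Counting 5 letters and 7 half steps from B gives a perfect fifth.

perfect 5th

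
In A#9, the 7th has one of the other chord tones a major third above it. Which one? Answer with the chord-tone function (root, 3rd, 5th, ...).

9th

A# dominant ninth: A#-C##-E#-G#-B#.
The 7th is G#. A major third above G# is B#.
B# is the chord's 9th.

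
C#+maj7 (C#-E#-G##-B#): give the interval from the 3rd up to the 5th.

major third

So we need the interval from E# up to G##.
E# up to G## spans 3 letter names and 4 semitones — a major third.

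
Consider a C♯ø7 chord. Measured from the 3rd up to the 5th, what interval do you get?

Spelling the chord: C♯-E-G-B.
That puts E below G.
3 letter names make it a third; at 3 semitones (a half step narrower than major) the quality is minor.

m3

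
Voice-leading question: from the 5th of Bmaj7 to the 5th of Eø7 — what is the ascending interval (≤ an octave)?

diminished 4th

The 5th of Bmaj7 is F#; the 5th of Eø7 is Bb.
4 letter names make it a fourth; at 4 semitones (a half step narrower than perfect) the quality is diminished.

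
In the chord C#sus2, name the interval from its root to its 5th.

perfect fifth

The chord tones of C#sus2 are C#–D#–G#.
Root = C#; 5th = G#.
C# up to G# spans 5 letter names and 7 semitones — a perfect fifth.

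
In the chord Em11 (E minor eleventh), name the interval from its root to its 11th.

P11

Em11 (E minor eleventh) is spelled E–G–B–D–F#–A.
So we need the interval from E up to A.
Counting 11 letters and 17 half steps from E gives a perfect eleventh.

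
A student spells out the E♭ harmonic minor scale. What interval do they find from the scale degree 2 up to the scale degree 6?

The scale runs E♭ F G♭ A♭ B♭ C♭ D.
Scale degree 2 = F; 6th degree = C♭.
5 letter names make it a fifth; at 6 semitones (a half step narrower than perfect) the quality is diminished.

d5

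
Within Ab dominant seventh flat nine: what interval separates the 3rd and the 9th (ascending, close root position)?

diminished 7th

Spelling the chord: Ab, C, Eb, Gb, Bbb.
3rd = C; 9th = Bbb.
C up to Bbb is 9 semitones, a whole step narrower than a major seventh, so the interval is diminished.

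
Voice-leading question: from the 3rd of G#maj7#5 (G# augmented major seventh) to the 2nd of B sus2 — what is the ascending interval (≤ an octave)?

minor second

G#maj7#5 (G# augmented major seventh) has B# as its 3rd, and B sus2 has C# as its 2nd.
B# up to C# is 1 semitone, a half step narrower than a major second, so the interval is minor.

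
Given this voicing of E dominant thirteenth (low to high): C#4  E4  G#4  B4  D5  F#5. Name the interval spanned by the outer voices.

The outer voices are C#4 and F#5.
C# up to F# spans 11 letter names and 17 semitones — a perfect eleventh.

P11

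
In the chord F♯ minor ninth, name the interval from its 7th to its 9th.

Spelling the chord: F♯-A-C♯-E-G♯.
That puts E below G♯.
Counting 3 letters and 4 half steps from E gives a major third.

major third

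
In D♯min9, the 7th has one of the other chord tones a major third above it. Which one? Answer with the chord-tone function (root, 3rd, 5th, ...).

The chord tones of D♯m9 (D♯ minor ninth) are D♯ F♯ A♯ C♯ E♯.
The 7th is C♯. A major third above C♯ is E♯.
E♯ is the chord's 9th.

9th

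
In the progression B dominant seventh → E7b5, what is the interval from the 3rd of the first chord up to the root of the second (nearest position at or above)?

minor second

The 3rd of B dominant seventh is D#; the root of E7b5 is E.
2 letter names make it a second; at 1 semitone (a half step narrower than major) the quality is minor.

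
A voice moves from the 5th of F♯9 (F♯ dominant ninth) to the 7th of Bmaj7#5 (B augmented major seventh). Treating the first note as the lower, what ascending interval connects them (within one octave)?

major sixth

F♯9 (F♯ dominant ninth) has C♯ as its 5th, and Bmaj7#5 (B augmented major seventh) has A♯ as its 7th.
From C♯ to A♯ is 9 semitones, exactly the major sixth.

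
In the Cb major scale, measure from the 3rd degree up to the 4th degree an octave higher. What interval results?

minor ninth

Spelling the Cb major scale: Cb Db Eb Fb Gb Ab Bb.
That puts Eb below Fb.
9 letter names make it a ninth; at 13 semitones (a half step narrower than major) the quality is minor.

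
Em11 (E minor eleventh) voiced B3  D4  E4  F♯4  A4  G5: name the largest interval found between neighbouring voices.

Adjacent intervals: B3→D4 = minor third; D4→E4 = major second; E4→F♯4 = major second; F♯4→A4 = minor third; A4→G5 = minor seventh.
The largest is A4 to G5, a minor seventh (10 semitones).

minor seventh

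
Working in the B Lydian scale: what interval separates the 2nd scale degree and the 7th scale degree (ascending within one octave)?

major sixth

B lydian: B C# D# E# F# G# A#.
2nd scale degree = C#; degree 7 = A#.
Counting 6 letters and 9 half steps from C# gives a major sixth.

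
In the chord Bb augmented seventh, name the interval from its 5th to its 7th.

Spelling the chord: Bb-D-F#-Ab.
5th = F#; 7th = Ab.
F# up to Ab is 2 semitones, a whole step narrower than a major third, so the interval is diminished.

diminished third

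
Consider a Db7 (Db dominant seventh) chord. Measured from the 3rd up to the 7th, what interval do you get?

Spelling the chord: Db, F, Ab, Cb.
3rd = F; 7th = Cb.
From F to Cb: 6 semitones over a fifth = diminished.

diminished fifth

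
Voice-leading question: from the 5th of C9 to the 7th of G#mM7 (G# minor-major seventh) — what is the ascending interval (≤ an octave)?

C9 has G as its 5th, and G#mM7 (G# minor-major seventh) has F## as its 7th.
From G to F##: 12 semitones over a seventh = augmented.

augmented 7th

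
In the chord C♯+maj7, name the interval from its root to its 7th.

C♯+maj7 (C♯ augmented major seventh): C♯, E♯, G𝄪, B♯.
So we need the interval from C♯ up to B♯.
C♯ up to B♯ spans 7 letter names and 11 semitones — a major seventh.

major 7th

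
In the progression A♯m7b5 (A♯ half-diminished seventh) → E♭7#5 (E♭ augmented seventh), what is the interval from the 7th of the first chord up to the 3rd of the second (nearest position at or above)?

diminished octave

The 7th of A♯m7b5 (A♯ half-diminished seventh) is G♯; the 3rd of E♭7#5 (E♭ augmented seventh) is G.
8 letter names make it an octave; at 11 semitones (a half step narrower than perfect) the quality is diminished.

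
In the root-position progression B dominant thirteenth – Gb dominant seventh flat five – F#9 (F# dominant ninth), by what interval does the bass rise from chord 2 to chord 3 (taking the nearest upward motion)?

The roots are Gb and F#.
7 letter names make it a seventh; at 12 semitones (a half step wider than major) the quality is augmented.

augmented seventh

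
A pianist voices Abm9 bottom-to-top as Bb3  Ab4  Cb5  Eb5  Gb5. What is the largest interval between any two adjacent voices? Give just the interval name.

Adjacent intervals: Bb3→Ab4 = minor seventh; Ab4→Cb5 = minor third; Cb5→Eb5 = major third; Eb5→Gb5 = minor third.
The largest is Bb3 to Ab4, a minor seventh (10 semitones).

minor seventh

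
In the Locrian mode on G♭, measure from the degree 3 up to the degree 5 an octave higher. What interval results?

minor tenth

Spelling the Locrian mode on G♭: G♭ A𝄫 B𝄫 C♭ D𝄫 E𝄫 F♭.
Degree 3 = B𝄫; scale degree 5 (up an octave) = D𝄫.
10 letter names make it a tenth; at 15 semitones (a half step narrower than major) the quality is minor.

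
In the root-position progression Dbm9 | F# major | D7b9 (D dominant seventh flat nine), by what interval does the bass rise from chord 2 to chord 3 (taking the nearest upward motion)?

The roots are F# and D.
From F# to D: 8 semitones over a sixth = minor.

minor sixth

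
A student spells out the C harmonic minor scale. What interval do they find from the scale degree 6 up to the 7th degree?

augmented second

C harmonic minor: C D E♭ F G A♭ B.
Scale degree 6 = A♭; degree 7 = B.
2 letter names make it a second; at 3 semitones (a half step wider than major) the quality is augmented.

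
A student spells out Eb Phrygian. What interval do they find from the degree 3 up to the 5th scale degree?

Eb phrygian: Eb Fb Gb Ab Bb Cb Db.
That puts Gb below Bb.
Counting 3 letters and 4 half steps from Gb gives a major third.

major third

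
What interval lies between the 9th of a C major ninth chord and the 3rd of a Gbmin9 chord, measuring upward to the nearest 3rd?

The 9th of C major ninth is D; the 3rd of Gbmin9 is Bbb.
6 letter names make it a sixth; at 7 semitones (a whole step narrower than major) the quality is diminished.

d6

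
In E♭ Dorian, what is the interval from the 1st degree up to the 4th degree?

Spelling E♭ Dorian: E♭ F G♭ A♭ B♭ C D♭.
That puts E♭ below A♭.
Counting 4 letters and 5 half steps from E♭ gives a perfect fourth.

P4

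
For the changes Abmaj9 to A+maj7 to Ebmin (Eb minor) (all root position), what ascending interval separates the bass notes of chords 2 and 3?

The roots are A and Eb.
5 letter names make it a fifth; at 6 semitones (a half step narrower than perfect) the quality is diminished.

diminished fifth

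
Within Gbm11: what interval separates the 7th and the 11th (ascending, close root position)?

perfect 5th

The chord tones of Gbm11 (Gb minor eleventh) are Gb–Bbb–Db–Fb–Ab–Cb.
7th = Fb; 11th = Cb.
Fb up to Cb spans 5 letter names and 7 semitones — a perfect fifth.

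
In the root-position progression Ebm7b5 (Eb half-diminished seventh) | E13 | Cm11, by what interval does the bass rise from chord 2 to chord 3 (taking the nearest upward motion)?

The roots are E and C.
6 letter names make it a sixth; at 8 semitones (a half step narrower than major) the quality is minor.

minor 6th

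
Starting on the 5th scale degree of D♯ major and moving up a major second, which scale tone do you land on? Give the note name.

The scale is D♯ E♯ F𝄪 G♯ A♯ B♯ C𝄪.
The 5th scale degree is A♯; a major second above that is B♯ — scale degree 6.

B#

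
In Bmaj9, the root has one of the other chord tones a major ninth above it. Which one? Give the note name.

Spelling the chord: B D# F# A# C#.
The root is B. A major ninth above B is C#.
C# is the chord's 9th.

C#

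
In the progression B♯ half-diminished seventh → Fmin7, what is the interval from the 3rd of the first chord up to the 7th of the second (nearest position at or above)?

diminished second

The 3rd of B♯ half-diminished seventh is D♯; the 7th of Fmin7 is E♭.
2 letter names make it a second; at 0 semitones (a whole step narrower than major) the quality is diminished.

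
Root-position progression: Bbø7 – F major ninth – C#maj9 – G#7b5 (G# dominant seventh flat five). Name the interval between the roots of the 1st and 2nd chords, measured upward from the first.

perfect fifth

The roots are Bb and F.
Counting 5 letters and 7 half steps from Bb gives a perfect fifth.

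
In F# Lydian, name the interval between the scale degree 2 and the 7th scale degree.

F# lydian: F# G# A# B# C# D# E#.
So we need the interval from G# up to E#.
From G# to E# is 9 semitones, exactly the major sixth.

major 6th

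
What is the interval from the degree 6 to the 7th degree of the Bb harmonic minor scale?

Spelling the Bb harmonic minor scale: Bb C Db Eb F Gb A.
Degree 6 = Gb; degree 7 = A.
Gb up to A is 3 semitones, a half step wider than a major second, so the interval is augmented.

augmented second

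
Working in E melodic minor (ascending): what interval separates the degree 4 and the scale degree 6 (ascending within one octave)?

The scale runs E F# G A B C# D#.
The degree 4 is A and the 6th scale degree is C#.
Counting 3 letters and 4 half steps from A gives a major third.

major 3rd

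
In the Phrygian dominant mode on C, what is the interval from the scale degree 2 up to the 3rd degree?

augmented 2nd

Spelling the Phrygian dominant mode on C: C Db E F G Ab Bb.
Scale degree 2 = Db; scale degree 3 = E.
Db up to E is 3 semitones, a half step wider than a major second, so the interval is augmented.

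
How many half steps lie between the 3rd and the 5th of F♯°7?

F♯°7 is spelled F♯ A C E♭.
A to C is a minor third: 3 semitones.

3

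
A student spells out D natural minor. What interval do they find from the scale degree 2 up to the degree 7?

Spelling D natural minor: D E F G A Bb C.
The scale degree 2 is E and the 7th degree is C.
6 letter names make it a sixth; at 8 semitones (a half step narrower than major) the quality is minor.

minor 6th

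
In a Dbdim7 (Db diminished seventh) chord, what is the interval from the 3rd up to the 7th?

Dbdim7 (Db diminished seventh): Db-Fb-Abb-Cbb.
So we need the interval from Fb up to Cbb.
5 letter names make it a fifth; at 6 semitones (a half step narrower than perfect) the quality is diminished.

diminished fifth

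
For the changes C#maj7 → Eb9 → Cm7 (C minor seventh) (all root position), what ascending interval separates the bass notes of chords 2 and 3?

major sixth

The roots are Eb and C.
From Eb to C is 9 semitones, exactly the major sixth.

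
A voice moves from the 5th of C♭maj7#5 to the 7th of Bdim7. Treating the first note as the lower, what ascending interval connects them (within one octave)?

minor second

The 5th of C♭maj7#5 is G; the 7th of Bdim7 is A♭.
2 letter names make it a second; at 1 semitone (a half step narrower than major) the quality is minor.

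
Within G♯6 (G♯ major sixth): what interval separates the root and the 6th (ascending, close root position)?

major 6th

Spelling the chord: G♯–B♯–D♯–E♯.
The root is G♯ and the 6th is E♯.
Counting 6 letters and 9 half steps from G♯ gives a major sixth.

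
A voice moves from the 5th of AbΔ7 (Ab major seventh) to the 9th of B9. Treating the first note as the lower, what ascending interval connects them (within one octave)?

The 5th of AbΔ7 (Ab major seventh) is Eb; the 9th of B9 is C#.
6 letter names make it a sixth; at 10 semitones (a half step wider than major) the quality is augmented.

augmented sixth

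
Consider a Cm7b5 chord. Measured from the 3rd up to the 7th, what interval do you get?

The chord tones of C half-diminished seventh are C, E♭, G♭, B♭.
So we need the interval from E♭ up to B♭.
E♭ up to B♭ spans 5 letter names and 7 semitones — a perfect fifth.

perfect fifth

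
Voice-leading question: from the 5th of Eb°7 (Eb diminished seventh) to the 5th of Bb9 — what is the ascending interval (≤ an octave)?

augmented fifth

Eb°7 (Eb diminished seventh) has Bbb as its 5th, and Bb9 has F as its 5th.
5 letter names make it a fifth; at 8 semitones (a half step wider than perfect) the quality is augmented.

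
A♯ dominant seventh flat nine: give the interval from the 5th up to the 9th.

diminished fifth

A♯7b9: A♯ C𝄪 E♯ G♯ B.
5th = E♯; 9th = B.
E♯ up to B is 6 semitones, a half step narrower than a perfect fifth, so the interval is diminished.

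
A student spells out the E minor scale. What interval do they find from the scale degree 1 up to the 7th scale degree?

minor seventh

E natural minor: E F# G A B C D.
So we need the interval from E up to D.
7 letter names make it a seventh; at 10 semitones (a half step narrower than major) the quality is minor.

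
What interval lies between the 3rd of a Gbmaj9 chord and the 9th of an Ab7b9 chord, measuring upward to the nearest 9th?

d8

The 3rd of Gbmaj9 is Bb; the 9th of Ab7b9 is Bbb.
From Bb to Bbb: 11 semitones over an octave = diminished.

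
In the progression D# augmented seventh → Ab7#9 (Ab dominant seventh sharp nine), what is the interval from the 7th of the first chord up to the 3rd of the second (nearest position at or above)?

d8

The 7th of D# augmented seventh is C#; the 3rd of Ab7#9 (Ab dominant seventh sharp nine) is C.
C# up to C is 11 semitones, a half step narrower than a perfect octave, so the interval is diminished.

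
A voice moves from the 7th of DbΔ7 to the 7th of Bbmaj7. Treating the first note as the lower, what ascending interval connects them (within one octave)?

The 7th of DbΔ7 is C; the 7th of Bbmaj7 is A.
C up to A spans 6 letter names and 9 semitones — a major sixth.

major 6th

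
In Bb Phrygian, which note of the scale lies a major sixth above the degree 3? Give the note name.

The scale is Bb Cb Db Eb F Gb Ab.
The degree 3 is Db; a major sixth above that is Bb — scale degree 1.

Bb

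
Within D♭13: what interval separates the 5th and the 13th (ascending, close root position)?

The chord tones of D♭13 are D♭–F–A♭–C♭–E♭–B♭.
So we need the interval from A♭ up to B♭.
A♭ up to B♭ spans 9 letter names and 14 semitones — a major ninth.

M9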